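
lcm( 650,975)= 1950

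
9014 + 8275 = 17289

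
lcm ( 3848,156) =11544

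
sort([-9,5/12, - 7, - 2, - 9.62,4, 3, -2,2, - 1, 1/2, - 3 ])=[ - 9.62,-9, - 7, - 3,-2,-2, - 1,  5/12,1/2,2, 3, 4]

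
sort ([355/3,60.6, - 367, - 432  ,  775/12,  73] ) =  [-432, - 367 , 60.6,775/12, 73 , 355/3] 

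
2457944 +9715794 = 12173738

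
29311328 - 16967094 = 12344234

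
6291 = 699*9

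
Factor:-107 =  - 107^1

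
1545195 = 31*49845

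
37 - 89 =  - 52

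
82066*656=53835296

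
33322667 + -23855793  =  9466874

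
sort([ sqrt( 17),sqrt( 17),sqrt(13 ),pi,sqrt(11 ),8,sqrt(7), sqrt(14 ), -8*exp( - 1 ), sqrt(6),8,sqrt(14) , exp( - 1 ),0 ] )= [ - 8*exp( - 1 ),0 , exp( - 1),sqrt(6 ),sqrt(7 ),pi,sqrt(11),sqrt(13),sqrt(14 )  ,  sqrt( 14 ),sqrt(17), sqrt(17 ), 8, 8 ]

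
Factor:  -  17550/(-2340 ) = 15/2 = 2^ (- 1)*3^1  *5^1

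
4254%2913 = 1341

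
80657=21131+59526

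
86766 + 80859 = 167625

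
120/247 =120/247 = 0.49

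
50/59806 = 25/29903 = 0.00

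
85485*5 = 427425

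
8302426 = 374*22199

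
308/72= 77/18 = 4.28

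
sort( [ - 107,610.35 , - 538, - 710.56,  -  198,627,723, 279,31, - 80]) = [-710.56, - 538, - 198, - 107, - 80,  31,279,610.35, 627,723 ] 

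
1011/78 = 12 + 25/26= 12.96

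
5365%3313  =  2052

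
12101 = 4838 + 7263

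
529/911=529/911=0.58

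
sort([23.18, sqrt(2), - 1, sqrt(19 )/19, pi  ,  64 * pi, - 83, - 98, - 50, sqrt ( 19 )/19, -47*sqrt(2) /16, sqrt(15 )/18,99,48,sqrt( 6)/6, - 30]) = [ -98,-83, - 50, - 30 ,-47* sqrt(2 )/16, - 1, sqrt(15 )/18,sqrt( 19)/19,  sqrt( 19)/19, sqrt( 6 )/6,sqrt(2),pi, 23.18,48 , 99, 64*pi ]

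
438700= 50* 8774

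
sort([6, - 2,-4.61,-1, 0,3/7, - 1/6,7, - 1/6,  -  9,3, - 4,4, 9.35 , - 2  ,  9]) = [ - 9, - 4.61,  -  4, - 2, - 2,-1, - 1/6,-1/6, 0,3/7,3, 4,6,7,9, 9.35 ] 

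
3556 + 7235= 10791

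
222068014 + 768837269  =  990905283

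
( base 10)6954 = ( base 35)5NO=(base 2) 1101100101010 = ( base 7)26163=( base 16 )1B2A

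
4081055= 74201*55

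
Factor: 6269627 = 7^1 * 13^1*68897^1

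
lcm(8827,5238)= 476658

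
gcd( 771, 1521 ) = 3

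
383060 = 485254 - 102194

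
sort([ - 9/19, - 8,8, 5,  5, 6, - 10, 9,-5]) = [ - 10, - 8,-5, - 9/19, 5, 5, 6,8, 9]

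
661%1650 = 661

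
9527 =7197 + 2330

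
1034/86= 517/43 = 12.02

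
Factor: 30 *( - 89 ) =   -  2670 = -2^1*3^1*5^1*89^1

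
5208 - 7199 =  - 1991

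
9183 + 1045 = 10228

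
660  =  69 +591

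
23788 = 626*38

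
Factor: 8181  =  3^4*101^1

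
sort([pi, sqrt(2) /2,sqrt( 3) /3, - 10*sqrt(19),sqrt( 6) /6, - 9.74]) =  [ - 10*sqrt(19) ,  -  9.74,sqrt( 6) /6,sqrt( 3 ) /3,sqrt (2)/2, pi]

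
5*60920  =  304600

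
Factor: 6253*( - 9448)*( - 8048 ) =2^7*13^2*37^1*503^1*1181^1 = 475462512512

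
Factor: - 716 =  - 2^2*179^1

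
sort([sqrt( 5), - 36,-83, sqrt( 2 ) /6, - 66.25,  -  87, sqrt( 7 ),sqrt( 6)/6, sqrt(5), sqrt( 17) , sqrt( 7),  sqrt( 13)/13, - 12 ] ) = [ - 87, -83, - 66.25, - 36, - 12,sqrt( 2) /6,sqrt( 13)/13,  sqrt(6) /6, sqrt( 5), sqrt ( 5), sqrt( 7), sqrt( 7), sqrt(17)] 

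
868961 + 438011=1306972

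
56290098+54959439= 111249537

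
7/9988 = 7/9988 = 0.00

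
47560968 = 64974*732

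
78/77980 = 39/38990 = 0.00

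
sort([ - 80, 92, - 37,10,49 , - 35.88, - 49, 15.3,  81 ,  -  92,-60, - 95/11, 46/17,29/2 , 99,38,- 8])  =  [ - 92,  -  80, - 60,  -  49, - 37, - 35.88, - 95/11, - 8,46/17, 10,29/2 , 15.3, 38,49,81,  92, 99 ]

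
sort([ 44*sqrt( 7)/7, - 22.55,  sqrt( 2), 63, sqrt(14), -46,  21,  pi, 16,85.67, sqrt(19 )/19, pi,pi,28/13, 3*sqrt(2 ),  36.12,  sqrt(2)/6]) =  [ - 46 ,-22.55,  sqrt(19)/19,sqrt( 2)/6,  sqrt( 2 ),28/13, pi, pi,pi , sqrt( 14),  3 *sqrt(2),16,44*sqrt(7)/7,21, 36.12,63,85.67]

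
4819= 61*79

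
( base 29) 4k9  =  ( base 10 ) 3953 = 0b111101110001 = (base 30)4BN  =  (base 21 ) 8k5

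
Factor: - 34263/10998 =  - 2^( - 1)*3^4*13^(  -  1 )= - 81/26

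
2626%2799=2626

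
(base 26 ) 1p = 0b110011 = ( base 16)33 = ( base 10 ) 51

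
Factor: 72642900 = 2^2*  3^1*5^2 *11^1*22013^1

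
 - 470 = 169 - 639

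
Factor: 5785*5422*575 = 2^1*5^3*13^1*23^1*89^1*2711^1 =18035605250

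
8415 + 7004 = 15419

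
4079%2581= 1498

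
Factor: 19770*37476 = 740900520 = 2^3*3^4*5^1*347^1 * 659^1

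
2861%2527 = 334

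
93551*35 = 3274285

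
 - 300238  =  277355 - 577593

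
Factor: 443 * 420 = 2^2*3^1*5^1 *7^1*443^1 = 186060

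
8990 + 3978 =12968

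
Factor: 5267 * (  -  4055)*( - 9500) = 2^2*5^4 * 19^1*23^1*229^1*811^1 = 202898007500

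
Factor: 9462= 2^1*3^1*19^1*83^1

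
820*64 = 52480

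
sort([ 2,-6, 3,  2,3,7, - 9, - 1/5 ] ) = [ - 9 ,  -  6,- 1/5,2, 2, 3, 3, 7 ] 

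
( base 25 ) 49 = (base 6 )301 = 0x6D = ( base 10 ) 109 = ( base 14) 7B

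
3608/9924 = 902/2481  =  0.36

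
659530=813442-153912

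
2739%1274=191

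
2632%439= 437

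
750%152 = 142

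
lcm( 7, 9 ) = 63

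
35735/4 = 8933 + 3/4 = 8933.75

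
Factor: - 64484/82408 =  - 2^( - 1 )  *  7^3*47^1*10301^( - 1 ) = - 16121/20602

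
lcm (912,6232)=37392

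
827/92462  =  827/92462 = 0.01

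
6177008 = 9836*628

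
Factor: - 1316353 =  - 31^1*42463^1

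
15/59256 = 5/19752 = 0.00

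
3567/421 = 3567/421 = 8.47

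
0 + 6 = 6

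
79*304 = 24016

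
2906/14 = 207 + 4/7 = 207.57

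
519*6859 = 3559821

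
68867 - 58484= 10383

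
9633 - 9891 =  - 258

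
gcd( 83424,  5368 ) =88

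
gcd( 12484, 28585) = 1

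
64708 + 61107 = 125815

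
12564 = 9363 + 3201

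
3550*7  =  24850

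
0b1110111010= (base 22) 1l8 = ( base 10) 954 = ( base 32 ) TQ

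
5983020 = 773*7740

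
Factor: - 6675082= - 2^1*1453^1 *2297^1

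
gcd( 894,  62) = 2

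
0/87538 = 0 = 0.00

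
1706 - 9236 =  -7530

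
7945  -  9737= -1792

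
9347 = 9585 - 238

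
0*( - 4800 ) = 0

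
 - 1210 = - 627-583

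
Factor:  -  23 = -23^1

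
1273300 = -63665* ( - 20)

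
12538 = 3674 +8864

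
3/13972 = 3/13972 = 0.00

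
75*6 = 450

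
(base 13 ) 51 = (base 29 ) 28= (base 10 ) 66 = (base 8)102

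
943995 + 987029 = 1931024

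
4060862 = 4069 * 998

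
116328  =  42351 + 73977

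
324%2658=324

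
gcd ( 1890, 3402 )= 378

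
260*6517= 1694420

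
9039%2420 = 1779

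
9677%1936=1933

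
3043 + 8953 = 11996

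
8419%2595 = 634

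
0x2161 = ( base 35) 6Y5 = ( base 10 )8545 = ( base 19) 14CE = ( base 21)j7j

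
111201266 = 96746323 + 14454943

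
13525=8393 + 5132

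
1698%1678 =20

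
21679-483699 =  - 462020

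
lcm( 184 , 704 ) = 16192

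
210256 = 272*773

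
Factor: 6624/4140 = 2^3*5^(-1) = 8/5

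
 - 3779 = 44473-48252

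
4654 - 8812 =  - 4158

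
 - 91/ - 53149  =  91/53149 = 0.00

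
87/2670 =29/890 =0.03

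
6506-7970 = - 1464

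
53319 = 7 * 7617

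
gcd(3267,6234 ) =3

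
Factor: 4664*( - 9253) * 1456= - 62835124352 = - 2^7 * 7^1 * 11^1*13^1 * 19^1* 53^1*487^1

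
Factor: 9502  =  2^1*4751^1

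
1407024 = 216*6514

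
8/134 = 4/67=0.06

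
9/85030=9/85030 = 0.00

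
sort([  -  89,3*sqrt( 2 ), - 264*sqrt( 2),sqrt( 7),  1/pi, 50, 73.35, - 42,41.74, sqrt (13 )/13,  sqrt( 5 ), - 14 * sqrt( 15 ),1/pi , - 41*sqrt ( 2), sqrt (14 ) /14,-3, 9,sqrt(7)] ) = [ - 264 * sqrt(2) ,-89, - 41*sqrt( 2), - 14*sqrt( 15), - 42, -3,sqrt(  14 ) /14,sqrt( 13)/13,1/pi, 1/pi,sqrt( 5),sqrt ( 7), sqrt( 7 ),3*sqrt(2 ),9, 41.74,50, 73.35 ] 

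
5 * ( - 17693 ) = - 88465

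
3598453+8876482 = 12474935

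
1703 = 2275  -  572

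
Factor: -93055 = -5^1*37^1 * 503^1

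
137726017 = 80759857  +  56966160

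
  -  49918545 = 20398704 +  - 70317249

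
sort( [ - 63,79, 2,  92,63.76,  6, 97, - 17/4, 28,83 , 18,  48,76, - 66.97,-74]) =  [ - 74, - 66.97, - 63  , - 17/4,2,6,18, 28, 48, 63.76, 76,  79, 83, 92,97 ]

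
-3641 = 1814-5455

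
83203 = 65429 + 17774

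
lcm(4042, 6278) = 295066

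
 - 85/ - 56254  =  85/56254  =  0.00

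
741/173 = 4 + 49/173 = 4.28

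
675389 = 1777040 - 1101651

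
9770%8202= 1568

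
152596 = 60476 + 92120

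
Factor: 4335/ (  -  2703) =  -5^1*17^1*53^(- 1) = - 85/53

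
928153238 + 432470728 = 1360623966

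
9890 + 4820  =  14710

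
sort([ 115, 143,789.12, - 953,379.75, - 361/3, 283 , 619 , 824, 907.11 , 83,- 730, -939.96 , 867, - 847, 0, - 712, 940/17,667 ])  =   [  -  953, - 939.96, - 847,  -  730,  -  712,-361/3,0,940/17,83, 115, 143, 283, 379.75,619,  667,789.12, 824, 867, 907.11]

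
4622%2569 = 2053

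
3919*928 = 3636832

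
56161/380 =147 + 301/380 = 147.79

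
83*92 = 7636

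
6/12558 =1/2093 = 0.00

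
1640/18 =820/9 = 91.11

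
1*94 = 94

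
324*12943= 4193532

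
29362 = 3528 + 25834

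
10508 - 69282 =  - 58774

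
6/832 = 3/416  =  0.01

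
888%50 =38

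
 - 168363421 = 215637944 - 384001365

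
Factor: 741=3^1*13^1*19^1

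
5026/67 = 75  +  1/67 = 75.01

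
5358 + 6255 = 11613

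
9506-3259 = 6247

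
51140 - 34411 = 16729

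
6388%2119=31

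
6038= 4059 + 1979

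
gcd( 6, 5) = 1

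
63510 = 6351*10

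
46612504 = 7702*6052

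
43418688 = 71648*606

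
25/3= 8 + 1/3= 8.33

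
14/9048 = 7/4524=0.00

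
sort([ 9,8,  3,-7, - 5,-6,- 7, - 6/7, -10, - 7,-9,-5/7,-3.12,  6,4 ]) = [ - 10,-9,  -  7,-7,-7, - 6,-5,  -  3.12,  -  6/7,  -  5/7,  3, 4,6,8,9 ] 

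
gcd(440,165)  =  55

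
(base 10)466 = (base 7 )1234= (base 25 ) ig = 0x1d2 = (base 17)1A7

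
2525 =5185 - 2660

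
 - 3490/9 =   -  3490/9  =  - 387.78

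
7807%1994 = 1825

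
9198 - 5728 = 3470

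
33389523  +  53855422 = 87244945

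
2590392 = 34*76188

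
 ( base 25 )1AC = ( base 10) 887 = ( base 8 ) 1567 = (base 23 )1FD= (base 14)475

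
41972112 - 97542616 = - 55570504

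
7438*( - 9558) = - 71092404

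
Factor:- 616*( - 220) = 135520 = 2^5*5^1*7^1*11^2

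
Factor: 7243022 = 2^1*23^1*157457^1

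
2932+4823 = 7755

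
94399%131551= 94399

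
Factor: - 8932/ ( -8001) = 1276/1143 = 2^2*3^( - 2) * 11^1*29^1*127^(-1)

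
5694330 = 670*8499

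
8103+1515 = 9618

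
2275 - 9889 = - 7614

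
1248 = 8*156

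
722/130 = 5 + 36/65 =5.55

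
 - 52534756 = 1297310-53832066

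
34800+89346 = 124146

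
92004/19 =4842 + 6/19 = 4842.32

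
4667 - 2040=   2627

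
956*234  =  223704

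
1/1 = 1 = 1.00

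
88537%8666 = 1877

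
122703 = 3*40901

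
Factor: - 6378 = -2^1 * 3^1*1063^1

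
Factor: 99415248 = 2^4*3^1*29^1 * 71419^1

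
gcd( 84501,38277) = 9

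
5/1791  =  5/1791 = 0.00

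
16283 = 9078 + 7205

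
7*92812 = 649684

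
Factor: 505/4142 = 2^( - 1 ) * 5^1*19^ (-1 )*101^1*109^( - 1) 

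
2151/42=717/14 = 51.21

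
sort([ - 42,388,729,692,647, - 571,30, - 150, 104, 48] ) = [-571,-150, - 42,30, 48, 104,388,647, 692, 729]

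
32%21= 11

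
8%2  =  0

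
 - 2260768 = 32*(-70649 ) 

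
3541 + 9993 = 13534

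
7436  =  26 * 286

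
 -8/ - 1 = 8+0/1 = 8.00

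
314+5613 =5927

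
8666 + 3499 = 12165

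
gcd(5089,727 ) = 727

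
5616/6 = 936  =  936.00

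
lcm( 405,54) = 810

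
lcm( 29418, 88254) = 88254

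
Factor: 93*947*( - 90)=  -  2^1*3^3*5^1*31^1*947^1 = - 7926390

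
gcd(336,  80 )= 16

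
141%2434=141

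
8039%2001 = 35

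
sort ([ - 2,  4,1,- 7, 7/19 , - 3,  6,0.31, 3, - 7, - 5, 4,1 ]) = [-7, - 7, - 5 , - 3 , - 2 , 0.31,7/19 , 1, 1 , 3,4, 4 , 6 ]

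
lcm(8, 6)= 24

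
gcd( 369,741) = 3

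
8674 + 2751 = 11425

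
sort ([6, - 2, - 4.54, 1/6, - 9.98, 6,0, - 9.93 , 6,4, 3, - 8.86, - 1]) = [ - 9.98, - 9.93, - 8.86,-4.54,-2, - 1,  0, 1/6 , 3, 4,6, 6,6 ]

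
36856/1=36856 = 36856.00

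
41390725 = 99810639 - 58419914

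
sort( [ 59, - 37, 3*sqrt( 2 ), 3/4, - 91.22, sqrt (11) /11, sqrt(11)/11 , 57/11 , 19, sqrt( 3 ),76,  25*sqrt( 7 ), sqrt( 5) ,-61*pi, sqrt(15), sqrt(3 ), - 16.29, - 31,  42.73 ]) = [  -  61*pi, - 91.22,-37,-31, - 16.29, sqrt(11) /11 , sqrt ( 11 )/11,3/4, sqrt( 3 ), sqrt(3), sqrt(5 ) , sqrt(15 ), 3*sqrt(2),57/11,19, 42.73,59 , 25*sqrt( 7),76]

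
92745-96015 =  - 3270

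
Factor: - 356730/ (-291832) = 2^( - 2)*3^1*5^1 * 11^1 *23^1*47^1*36479^( - 1)=178365/145916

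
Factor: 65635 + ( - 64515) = 2^5*5^1*7^1= 1120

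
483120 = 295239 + 187881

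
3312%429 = 309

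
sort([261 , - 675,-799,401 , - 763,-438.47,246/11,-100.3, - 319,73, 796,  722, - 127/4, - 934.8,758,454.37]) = [ - 934.8, - 799,-763, - 675, -438.47, - 319,- 100.3, - 127/4,246/11,73,261,401,454.37,722,758,796 ] 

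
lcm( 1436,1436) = 1436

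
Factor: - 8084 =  - 2^2 * 43^1*47^1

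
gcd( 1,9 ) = 1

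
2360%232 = 40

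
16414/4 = 4103 + 1/2 = 4103.50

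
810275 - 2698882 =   -  1888607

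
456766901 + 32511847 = 489278748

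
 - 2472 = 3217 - 5689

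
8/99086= 4/49543= 0.00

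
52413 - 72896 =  - 20483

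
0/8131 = 0 = 0.00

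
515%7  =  4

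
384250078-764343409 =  -380093331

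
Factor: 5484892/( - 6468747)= - 2^2*3^( - 1 ) * 7^1*31^1*37^( - 1)*71^1 * 89^1*101^( - 1 )*577^(-1 )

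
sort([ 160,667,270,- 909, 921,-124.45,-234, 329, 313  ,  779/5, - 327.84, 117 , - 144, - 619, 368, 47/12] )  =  [ - 909, - 619, - 327.84, - 234, - 144, - 124.45, 47/12,  117, 779/5, 160, 270,313, 329,368, 667, 921 ] 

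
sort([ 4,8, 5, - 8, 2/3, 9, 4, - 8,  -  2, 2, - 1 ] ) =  [- 8, - 8,-2,  -  1, 2/3, 2 , 4,4 , 5,8, 9]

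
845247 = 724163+121084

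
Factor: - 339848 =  - 2^3 * 23^1*1847^1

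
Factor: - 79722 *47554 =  - 2^2 * 3^2 * 13^1*31^1  *43^1*59^1 * 103^1 = - 3791099988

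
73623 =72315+1308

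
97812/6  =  16302 = 16302.00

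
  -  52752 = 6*( - 8792)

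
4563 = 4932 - 369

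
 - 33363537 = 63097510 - 96461047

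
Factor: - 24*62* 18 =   -  26784 = -2^5*3^3*31^1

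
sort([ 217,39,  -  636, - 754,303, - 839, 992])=[-839, - 754, - 636, 39, 217, 303,992]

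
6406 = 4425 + 1981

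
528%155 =63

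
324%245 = 79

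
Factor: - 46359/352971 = -101/769 = - 101^1*769^( - 1 ) 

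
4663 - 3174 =1489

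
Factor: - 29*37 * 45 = -3^2*5^1 * 29^1*37^1 = - 48285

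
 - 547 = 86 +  -633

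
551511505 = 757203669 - 205692164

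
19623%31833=19623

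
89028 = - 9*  (- 9892 ) 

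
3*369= 1107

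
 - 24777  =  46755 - 71532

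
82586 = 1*82586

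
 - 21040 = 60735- 81775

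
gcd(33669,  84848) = 1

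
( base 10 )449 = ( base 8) 701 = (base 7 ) 1211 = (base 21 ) 108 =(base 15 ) 1EE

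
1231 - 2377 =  - 1146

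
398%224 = 174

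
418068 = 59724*7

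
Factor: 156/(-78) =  - 2= - 2^1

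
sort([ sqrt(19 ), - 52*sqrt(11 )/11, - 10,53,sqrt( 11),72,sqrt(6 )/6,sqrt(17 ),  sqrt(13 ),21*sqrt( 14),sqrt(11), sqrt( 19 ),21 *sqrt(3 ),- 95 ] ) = [ - 95, - 52*sqrt( 11)/11, - 10,sqrt ( 6 ) /6,sqrt(11), sqrt(11),sqrt( 13 ),sqrt ( 17),sqrt(19),sqrt(19),21*sqrt(3), 53,72, 21 * sqrt(14) ] 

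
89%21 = 5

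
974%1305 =974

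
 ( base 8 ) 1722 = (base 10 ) 978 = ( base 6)4310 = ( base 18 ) 306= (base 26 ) 1bg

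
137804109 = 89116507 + 48687602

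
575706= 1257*458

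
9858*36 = 354888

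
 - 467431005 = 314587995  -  782019000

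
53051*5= 265255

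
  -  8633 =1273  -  9906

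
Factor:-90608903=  - 7^1*11^1 * 47^1*25037^1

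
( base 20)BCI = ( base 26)6n4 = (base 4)1020302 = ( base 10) 4658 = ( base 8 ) 11062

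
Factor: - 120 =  - 2^3*3^1 * 5^1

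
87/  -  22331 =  - 1 + 22244/22331 = - 0.00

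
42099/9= 14033/3 = 4677.67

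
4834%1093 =462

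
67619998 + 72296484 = 139916482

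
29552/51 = 29552/51= 579.45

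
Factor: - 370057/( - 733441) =569^( - 1 )*1289^ ( - 1)*370057^1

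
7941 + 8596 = 16537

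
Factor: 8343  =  3^4 * 103^1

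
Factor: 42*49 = 2^1*3^1*7^3 =2058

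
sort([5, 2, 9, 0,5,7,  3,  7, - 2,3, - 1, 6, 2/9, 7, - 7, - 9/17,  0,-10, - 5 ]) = [ - 10, - 7, - 5, - 2, - 1,-9/17,0,0, 2/9,2, 3, 3, 5,5,6, 7, 7, 7, 9 ] 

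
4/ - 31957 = -1 + 31953/31957 = - 0.00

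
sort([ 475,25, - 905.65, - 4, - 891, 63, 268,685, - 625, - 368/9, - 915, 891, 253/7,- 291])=[ - 915, - 905.65, - 891, - 625, - 291, - 368/9, - 4,  25,253/7 , 63,268 , 475, 685 , 891 ]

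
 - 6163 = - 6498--335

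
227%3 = 2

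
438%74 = 68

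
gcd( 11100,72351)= 3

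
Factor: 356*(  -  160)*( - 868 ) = 2^9* 5^1*7^1*31^1*89^1 = 49441280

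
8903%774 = 389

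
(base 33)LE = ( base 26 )115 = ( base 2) 1011000011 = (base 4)23003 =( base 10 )707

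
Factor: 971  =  971^1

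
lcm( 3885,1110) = 7770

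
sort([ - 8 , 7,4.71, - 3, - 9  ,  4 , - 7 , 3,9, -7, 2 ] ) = [ - 9, - 8, - 7 ,-7, - 3,  2,  3,  4, 4.71,7,9] 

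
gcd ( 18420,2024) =4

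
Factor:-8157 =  - 3^1 * 2719^1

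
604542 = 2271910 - 1667368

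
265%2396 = 265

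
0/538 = 0=0.00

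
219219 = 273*803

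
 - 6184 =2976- 9160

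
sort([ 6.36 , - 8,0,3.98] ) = [- 8, 0, 3.98, 6.36]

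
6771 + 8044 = 14815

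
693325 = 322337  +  370988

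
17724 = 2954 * 6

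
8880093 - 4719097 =4160996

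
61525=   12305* 5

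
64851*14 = 907914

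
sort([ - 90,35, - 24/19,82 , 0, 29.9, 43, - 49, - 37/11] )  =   [ - 90, - 49,-37/11, - 24/19, 0,  29.9, 35, 43, 82] 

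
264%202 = 62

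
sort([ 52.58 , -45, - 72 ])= [ - 72, - 45 , 52.58] 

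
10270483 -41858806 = -31588323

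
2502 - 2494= 8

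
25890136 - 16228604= 9661532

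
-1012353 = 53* ( - 19101 )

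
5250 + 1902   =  7152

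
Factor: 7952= 2^4*7^1*71^1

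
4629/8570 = 4629/8570 =0.54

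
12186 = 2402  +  9784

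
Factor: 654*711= 2^1*3^3*79^1*109^1 =464994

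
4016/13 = 4016/13 = 308.92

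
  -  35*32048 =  - 1121680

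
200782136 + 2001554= 202783690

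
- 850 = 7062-7912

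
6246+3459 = 9705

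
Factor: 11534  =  2^1*73^1*79^1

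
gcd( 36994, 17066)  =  106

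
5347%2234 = 879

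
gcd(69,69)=69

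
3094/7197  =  3094/7197 = 0.43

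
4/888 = 1/222 = 0.00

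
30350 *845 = 25645750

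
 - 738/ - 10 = 369/5=73.80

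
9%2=1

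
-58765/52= - 58765/52 =-  1130.10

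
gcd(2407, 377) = 29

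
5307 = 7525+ - 2218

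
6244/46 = 135 + 17/23= 135.74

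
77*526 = 40502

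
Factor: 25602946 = 2^1*127^1* 100799^1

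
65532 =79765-14233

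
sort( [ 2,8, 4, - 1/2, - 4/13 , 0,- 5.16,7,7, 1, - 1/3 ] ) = [ - 5.16,-1/2, - 1/3,  -  4/13,0,1, 2,4,7, 7,8 ]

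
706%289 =128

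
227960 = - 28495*(-8)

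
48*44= 2112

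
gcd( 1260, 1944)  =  36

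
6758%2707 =1344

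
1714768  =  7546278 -5831510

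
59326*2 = 118652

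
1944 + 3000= 4944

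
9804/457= 9804/457 = 21.45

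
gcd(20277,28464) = 3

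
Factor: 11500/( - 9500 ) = -19^( - 1 )*23^1 = - 23/19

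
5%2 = 1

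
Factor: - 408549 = -3^1* 23^1*31^1*191^1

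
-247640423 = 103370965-351011388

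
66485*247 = 16421795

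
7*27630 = 193410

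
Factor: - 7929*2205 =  - 17483445  =  - 3^4*  5^1*7^2 * 881^1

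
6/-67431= -1 + 22475/22477 = - 0.00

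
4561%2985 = 1576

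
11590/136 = 5795/68 = 85.22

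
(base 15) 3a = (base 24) 27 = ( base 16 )37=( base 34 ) 1l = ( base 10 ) 55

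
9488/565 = 9488/565= 16.79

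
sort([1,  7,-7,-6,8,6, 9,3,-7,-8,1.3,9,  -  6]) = [-8 , - 7, - 7, - 6, - 6,1,1.3, 3,6,  7,8,9,9]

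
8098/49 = 8098/49= 165.27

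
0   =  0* 5379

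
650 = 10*65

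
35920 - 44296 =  - 8376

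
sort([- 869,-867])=[ - 869, - 867 ] 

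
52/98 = 26/49 = 0.53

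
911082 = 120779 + 790303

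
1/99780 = 1/99780 =0.00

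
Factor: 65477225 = 5^2 * 11^1*  238099^1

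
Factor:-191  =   - 191^1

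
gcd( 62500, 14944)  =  4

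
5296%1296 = 112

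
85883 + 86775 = 172658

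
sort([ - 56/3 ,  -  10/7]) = [ - 56/3,-10/7] 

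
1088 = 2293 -1205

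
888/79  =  11 + 19/79 = 11.24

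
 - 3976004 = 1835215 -5811219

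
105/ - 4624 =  - 1 + 4519/4624 =- 0.02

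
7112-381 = 6731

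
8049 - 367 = 7682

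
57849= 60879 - 3030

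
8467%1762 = 1419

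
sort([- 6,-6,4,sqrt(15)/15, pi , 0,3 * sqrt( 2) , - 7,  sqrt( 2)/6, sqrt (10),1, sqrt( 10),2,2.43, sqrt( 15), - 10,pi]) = [ - 10, - 7, -6,-6, 0, sqrt( 2)/6,sqrt( 15)/15, 1,2,2.43,pi,pi, sqrt(10),sqrt( 10),  sqrt(15),4,3*sqrt( 2)]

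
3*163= 489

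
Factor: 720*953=686160= 2^4*3^2 *5^1*953^1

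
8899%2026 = 795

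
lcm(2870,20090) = 20090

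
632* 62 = 39184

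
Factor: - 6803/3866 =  - 2^( - 1 ) * 1933^(  -  1 ) * 6803^1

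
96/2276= 24/569= 0.04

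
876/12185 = 876/12185= 0.07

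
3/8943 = 1/2981 = 0.00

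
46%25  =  21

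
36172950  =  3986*9075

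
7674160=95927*80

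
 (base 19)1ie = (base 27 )qf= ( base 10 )717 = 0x2cd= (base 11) 5a2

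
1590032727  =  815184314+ 774848413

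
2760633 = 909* 3037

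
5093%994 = 123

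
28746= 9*3194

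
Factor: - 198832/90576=-731/333= - 3^(-2)*17^1*37^( - 1 )*43^1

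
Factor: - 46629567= - 3^3*1727021^1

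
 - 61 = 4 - 65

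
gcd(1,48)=1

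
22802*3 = 68406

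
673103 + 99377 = 772480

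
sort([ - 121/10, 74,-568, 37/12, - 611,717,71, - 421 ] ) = [  -  611,  -  568, - 421,-121/10 , 37/12,71, 74, 717]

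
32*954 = 30528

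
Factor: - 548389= - 23^1*113^1*211^1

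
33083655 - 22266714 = 10816941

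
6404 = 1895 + 4509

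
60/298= 30/149 = 0.20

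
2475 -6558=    - 4083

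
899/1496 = 899/1496 = 0.60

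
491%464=27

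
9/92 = 9/92 = 0.10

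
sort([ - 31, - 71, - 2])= [ - 71, - 31,-2]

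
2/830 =1/415 =0.00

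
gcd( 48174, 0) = 48174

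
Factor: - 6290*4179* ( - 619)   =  16270978290 =2^1*3^1 * 5^1 * 7^1*17^1* 37^1* 199^1* 619^1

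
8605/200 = 1721/40 = 43.02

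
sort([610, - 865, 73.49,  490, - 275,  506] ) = [ - 865,  -  275, 73.49, 490,506,610 ]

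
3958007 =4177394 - 219387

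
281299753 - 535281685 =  - 253981932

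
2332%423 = 217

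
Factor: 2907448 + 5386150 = 8293598  =  2^1 * 283^1*14653^1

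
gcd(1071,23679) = 9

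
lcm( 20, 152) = 760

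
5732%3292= 2440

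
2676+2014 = 4690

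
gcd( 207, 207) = 207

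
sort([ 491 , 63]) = [ 63,491]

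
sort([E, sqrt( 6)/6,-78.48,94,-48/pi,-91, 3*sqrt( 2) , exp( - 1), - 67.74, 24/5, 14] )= [-91,  -  78.48, - 67.74,- 48/pi,exp( - 1 ),sqrt(6 )/6,  E,3*sqrt( 2),24/5,  14,94 ] 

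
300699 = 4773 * 63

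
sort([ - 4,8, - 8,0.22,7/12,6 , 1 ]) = [ - 8, - 4,0.22,  7/12,1,6,8]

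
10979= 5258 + 5721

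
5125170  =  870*5891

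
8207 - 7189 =1018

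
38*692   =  26296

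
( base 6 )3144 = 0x2C8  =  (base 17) 27f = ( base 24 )15g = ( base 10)712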